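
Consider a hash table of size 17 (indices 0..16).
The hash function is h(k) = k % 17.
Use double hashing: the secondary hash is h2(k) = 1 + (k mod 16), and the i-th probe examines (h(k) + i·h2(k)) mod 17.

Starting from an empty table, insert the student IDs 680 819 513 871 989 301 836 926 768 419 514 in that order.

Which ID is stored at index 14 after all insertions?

680 hashes to 0; slot 0 is free => place at 0.
819 hashes to 3; slot 3 is free => place at 3.
513 hashes to 3, h2=2; 3 taken => place at 5.
871 hashes to 4; slot 4 is free => place at 4.
989 hashes to 3, h2=14; 3,0 taken => place at 14.
301 hashes to 12; slot 12 is free => place at 12.
836 hashes to 3, h2=5; 3 taken => place at 8.
926 hashes to 8, h2=15; 8 taken => place at 6.
768 hashes to 3, h2=1; 3,4,5,6 taken => place at 7.
419 hashes to 11; slot 11 is free => place at 11.
514 hashes to 4, h2=3; 4,7 taken => place at 10.
Table: [680, ., ., 819, 871, 513, 926, 768, 836, ., 514, 419, 301, ., 989, ., .]

989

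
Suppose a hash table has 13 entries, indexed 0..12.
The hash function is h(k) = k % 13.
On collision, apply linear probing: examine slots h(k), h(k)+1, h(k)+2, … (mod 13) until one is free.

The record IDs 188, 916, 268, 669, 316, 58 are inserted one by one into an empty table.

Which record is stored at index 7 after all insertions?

916

Insert 188: h=6, slot 6 empty → index 6.
Insert 916: h=6, slot 6 occupied → index 7.
Insert 268: h=8, slot 8 empty → index 8.
Insert 669: h=6, slots 6,7,8 occupied → index 9.
Insert 316: h=4, slot 4 empty → index 4.
Insert 58: h=6, slots 6,7,8,9 occupied → index 10.
Table: [_, _, _, _, 316, _, 188, 916, 268, 669, 58, _, _]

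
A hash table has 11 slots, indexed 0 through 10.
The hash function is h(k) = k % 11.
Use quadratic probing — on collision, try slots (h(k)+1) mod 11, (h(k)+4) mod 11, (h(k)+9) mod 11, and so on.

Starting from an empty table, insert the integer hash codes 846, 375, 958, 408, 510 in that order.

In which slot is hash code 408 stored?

5

846: h=10 => slot 10
375: h=1 => slot 1
958: h=1, probe 1,2 => slot 2
408: h=1, probe 1,2,5 => slot 5
510: h=4 => slot 4
Table: [_, 375, 958, _, 510, 408, _, _, _, _, 846]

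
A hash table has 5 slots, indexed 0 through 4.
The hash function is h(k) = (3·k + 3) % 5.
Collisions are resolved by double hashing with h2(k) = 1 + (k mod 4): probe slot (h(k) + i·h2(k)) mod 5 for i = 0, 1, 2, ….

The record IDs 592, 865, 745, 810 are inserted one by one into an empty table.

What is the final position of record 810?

1

592: h=4 => slot 4
865: h=3 => slot 3
745: h=3, h2=2, probe 3,0 => slot 0
810: h=3, h2=3, probe 3,1 => slot 1
Table: [745, 810, —, 865, 592]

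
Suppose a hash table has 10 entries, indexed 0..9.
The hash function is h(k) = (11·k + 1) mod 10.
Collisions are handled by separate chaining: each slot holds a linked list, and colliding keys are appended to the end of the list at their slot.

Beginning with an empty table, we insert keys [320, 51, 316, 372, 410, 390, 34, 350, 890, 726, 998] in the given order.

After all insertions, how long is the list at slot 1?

5

320 → bucket 1
51 → bucket 2
316 → bucket 7
372 → bucket 3
410 → bucket 1 (collision)
390 → bucket 1 (collision)
34 → bucket 5
350 → bucket 1 (collision)
890 → bucket 1 (collision)
726 → bucket 7 (collision)
998 → bucket 9
Final buckets:
0: .
1: 320 -> 410 -> 390 -> 350 -> 890
2: 51
3: 372
4: .
5: 34
6: .
7: 316 -> 726
8: .
9: 998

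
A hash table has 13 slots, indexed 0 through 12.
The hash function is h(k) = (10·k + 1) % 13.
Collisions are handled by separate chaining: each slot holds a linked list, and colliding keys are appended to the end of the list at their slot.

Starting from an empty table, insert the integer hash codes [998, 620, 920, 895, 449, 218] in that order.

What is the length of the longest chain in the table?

Insert 998: h=10, bucket 10 empty → new chain.
Insert 620: h=0, bucket 0 empty → new chain.
Insert 920: h=10, bucket 10 nonempty → append to chain.
Insert 895: h=7, bucket 7 empty → new chain.
Insert 449: h=6, bucket 6 empty → new chain.
Insert 218: h=10, bucket 10 nonempty → append to chain.
Final buckets:
0: 620
1: _
2: _
3: _
4: _
5: _
6: 449
7: 895
8: _
9: _
10: 998 -> 920 -> 218
11: _
12: _

3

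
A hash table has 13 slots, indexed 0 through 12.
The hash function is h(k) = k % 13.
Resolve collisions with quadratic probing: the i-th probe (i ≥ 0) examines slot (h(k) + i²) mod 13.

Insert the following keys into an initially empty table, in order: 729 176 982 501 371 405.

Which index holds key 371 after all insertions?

729: h=1 => slot 1
176: h=7 => slot 7
982: h=7, probe 7,8 => slot 8
501: h=7, probe 7,8,11 => slot 11
371: h=7, probe 7,8,11,3 => slot 3
405: h=2 => slot 2
Table: [_, 729, 405, 371, _, _, _, 176, 982, _, _, 501, _]

3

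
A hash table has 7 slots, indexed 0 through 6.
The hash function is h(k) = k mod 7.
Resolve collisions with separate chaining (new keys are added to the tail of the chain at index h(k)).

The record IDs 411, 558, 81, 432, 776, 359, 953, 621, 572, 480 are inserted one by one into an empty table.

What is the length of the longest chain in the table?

5

Insert 411: h=5, bucket 5 empty → new chain.
Insert 558: h=5, bucket 5 nonempty → append to chain.
Insert 81: h=4, bucket 4 empty → new chain.
Insert 432: h=5, bucket 5 nonempty → append to chain.
Insert 776: h=6, bucket 6 empty → new chain.
Insert 359: h=2, bucket 2 empty → new chain.
Insert 953: h=1, bucket 1 empty → new chain.
Insert 621: h=5, bucket 5 nonempty → append to chain.
Insert 572: h=5, bucket 5 nonempty → append to chain.
Insert 480: h=4, bucket 4 nonempty → append to chain.
Final buckets:
0: _
1: 953
2: 359
3: _
4: 81 -> 480
5: 411 -> 558 -> 432 -> 621 -> 572
6: 776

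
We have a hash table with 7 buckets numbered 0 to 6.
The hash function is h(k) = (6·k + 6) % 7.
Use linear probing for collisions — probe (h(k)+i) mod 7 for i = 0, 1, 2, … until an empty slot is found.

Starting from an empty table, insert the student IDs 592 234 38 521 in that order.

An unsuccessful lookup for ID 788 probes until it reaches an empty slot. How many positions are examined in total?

5

592: h=2 -> slot 2
234: h=3 -> slot 3
38: h=3, probe 3,4 -> slot 4
521: h=3, probe 3,4,5 -> slot 5
Table: [., ., 592, 234, 38, 521, .]
Lookup 788: h=2, probe 2,3,4,5,6 → slot 6 empty, not found.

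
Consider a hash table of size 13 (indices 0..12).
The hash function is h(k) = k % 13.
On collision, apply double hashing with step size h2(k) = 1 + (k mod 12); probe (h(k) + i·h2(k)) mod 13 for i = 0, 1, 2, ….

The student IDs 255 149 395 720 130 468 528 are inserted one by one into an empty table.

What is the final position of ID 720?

7

255: h=8 -> slot 8
149: h=6 -> slot 6
395: h=5 -> slot 5
720: h=5, h2=1, probe 5,6,7 -> slot 7
130: h=0 -> slot 0
468: h=0, h2=1, probe 0,1 -> slot 1
528: h=8, h2=1, probe 8,9 -> slot 9
Table: [130, 468, _, _, _, 395, 149, 720, 255, 528, _, _, _]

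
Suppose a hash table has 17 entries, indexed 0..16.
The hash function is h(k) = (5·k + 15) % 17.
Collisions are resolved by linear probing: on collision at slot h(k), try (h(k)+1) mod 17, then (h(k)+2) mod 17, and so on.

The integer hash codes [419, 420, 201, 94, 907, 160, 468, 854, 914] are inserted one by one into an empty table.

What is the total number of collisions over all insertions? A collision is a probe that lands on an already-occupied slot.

Insert 419: h=2, slot 2 empty -> index 2.
Insert 420: h=7, slot 7 empty -> index 7.
Insert 201: h=0, slot 0 empty -> index 0.
Insert 94: h=9, slot 9 empty -> index 9.
Insert 907: h=11, slot 11 empty -> index 11.
Insert 160: h=16, slot 16 empty -> index 16.
Insert 468: h=9, slot 9 occupied -> index 10.
Insert 854: h=1, slot 1 empty -> index 1.
Insert 914: h=12, slot 12 empty -> index 12.
Table: [201, 854, 419, ., ., ., ., 420, ., 94, 468, 907, 914, ., ., ., 160]

1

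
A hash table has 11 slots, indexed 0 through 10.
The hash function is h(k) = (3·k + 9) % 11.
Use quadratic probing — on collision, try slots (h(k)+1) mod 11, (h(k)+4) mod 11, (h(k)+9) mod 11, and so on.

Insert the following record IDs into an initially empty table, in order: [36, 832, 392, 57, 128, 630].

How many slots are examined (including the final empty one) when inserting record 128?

36 hashes to 7; slot 7 is free → place at 7.
832 hashes to 8; slot 8 is free → place at 8.
392 hashes to 8; 8 taken → place at 9.
57 hashes to 4; slot 4 is free → place at 4.
128 hashes to 8; 8,9 taken → place at 1.
630 hashes to 7; 7,8 taken → place at 0.
Table: [630, 128, ∅, ∅, 57, ∅, ∅, 36, 832, 392, ∅]

3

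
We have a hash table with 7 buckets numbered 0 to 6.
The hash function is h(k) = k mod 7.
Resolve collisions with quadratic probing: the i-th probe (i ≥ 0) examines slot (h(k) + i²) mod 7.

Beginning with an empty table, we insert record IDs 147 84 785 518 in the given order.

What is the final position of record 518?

Insert 147: h=0, slot 0 empty -> index 0.
Insert 84: h=0, slot 0 occupied -> index 1.
Insert 785: h=1, slot 1 occupied -> index 2.
Insert 518: h=0, slots 0,1 occupied -> index 4.
Table: [147, 84, 785, _, 518, _, _]

4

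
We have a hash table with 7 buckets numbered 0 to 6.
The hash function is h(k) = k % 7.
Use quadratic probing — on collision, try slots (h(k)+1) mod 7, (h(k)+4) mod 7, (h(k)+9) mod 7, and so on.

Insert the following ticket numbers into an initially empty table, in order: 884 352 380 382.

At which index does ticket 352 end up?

3

Insert 884: h=2, slot 2 empty → index 2.
Insert 352: h=2, slot 2 occupied → index 3.
Insert 380: h=2, slots 2,3 occupied → index 6.
Insert 382: h=4, slot 4 empty → index 4.
Table: [—, —, 884, 352, 382, —, 380]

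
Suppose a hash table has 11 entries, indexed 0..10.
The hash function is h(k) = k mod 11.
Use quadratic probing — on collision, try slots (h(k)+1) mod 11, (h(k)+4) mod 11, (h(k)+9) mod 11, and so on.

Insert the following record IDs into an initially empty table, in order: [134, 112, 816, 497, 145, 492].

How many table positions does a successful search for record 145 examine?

134 hashes to 2; slot 2 is free -> place at 2.
112 hashes to 2; 2 taken -> place at 3.
816 hashes to 2; 2,3 taken -> place at 6.
497 hashes to 2; 2,3,6 taken -> place at 0.
145 hashes to 2; 2,3,6,0 taken -> place at 7.
492 hashes to 8; slot 8 is free -> place at 8.
Table: [497, -, 134, 112, -, -, 816, 145, 492, -, -]
Lookup 145: h=2, probe 2,3,6,0,7 → found at 7.

5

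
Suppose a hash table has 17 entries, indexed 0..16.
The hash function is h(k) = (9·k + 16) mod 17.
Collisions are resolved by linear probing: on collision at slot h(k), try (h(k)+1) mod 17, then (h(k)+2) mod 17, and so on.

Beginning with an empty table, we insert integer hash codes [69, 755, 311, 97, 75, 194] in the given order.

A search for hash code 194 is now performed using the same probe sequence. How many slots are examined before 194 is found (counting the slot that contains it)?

Insert 69: h=8, slot 8 empty -> index 8.
Insert 755: h=11, slot 11 empty -> index 11.
Insert 311: h=10, slot 10 empty -> index 10.
Insert 97: h=5, slot 5 empty -> index 5.
Insert 75: h=11, slot 11 occupied -> index 12.
Insert 194: h=11, slots 11,12 occupied -> index 13.
Table: [∅, ∅, ∅, ∅, ∅, 97, ∅, ∅, 69, ∅, 311, 755, 75, 194, ∅, ∅, ∅]
Lookup 194: h=11, probe 11,12,13 → found at 13.

3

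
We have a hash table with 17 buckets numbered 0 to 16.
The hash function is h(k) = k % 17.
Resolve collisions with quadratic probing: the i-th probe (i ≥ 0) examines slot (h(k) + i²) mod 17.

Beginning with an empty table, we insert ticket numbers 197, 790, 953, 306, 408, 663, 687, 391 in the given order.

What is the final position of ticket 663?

9

197 hashes to 10; slot 10 is free -> place at 10.
790 hashes to 8; slot 8 is free -> place at 8.
953 hashes to 1; slot 1 is free -> place at 1.
306 hashes to 0; slot 0 is free -> place at 0.
408 hashes to 0; 0,1 taken -> place at 4.
663 hashes to 0; 0,1,4 taken -> place at 9.
687 hashes to 7; slot 7 is free -> place at 7.
391 hashes to 0; 0,1,4,9 taken -> place at 16.
Table: [306, 953, -, -, 408, -, -, 687, 790, 663, 197, -, -, -, -, -, 391]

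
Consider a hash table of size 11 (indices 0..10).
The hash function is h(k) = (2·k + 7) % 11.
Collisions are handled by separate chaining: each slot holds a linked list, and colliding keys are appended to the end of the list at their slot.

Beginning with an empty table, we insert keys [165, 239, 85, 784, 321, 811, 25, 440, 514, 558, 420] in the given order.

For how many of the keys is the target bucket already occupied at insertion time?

165 → bucket 7
239 → bucket 1
85 → bucket 1 (collision)
784 → bucket 2
321 → bucket 0
811 → bucket 1 (collision)
25 → bucket 2 (collision)
440 → bucket 7 (collision)
514 → bucket 1 (collision)
558 → bucket 1 (collision)
420 → bucket 0 (collision)
Final buckets:
0: 321 -> 420
1: 239 -> 85 -> 811 -> 514 -> 558
2: 784 -> 25
3: .
4: .
5: .
6: .
7: 165 -> 440
8: .
9: .
10: .

7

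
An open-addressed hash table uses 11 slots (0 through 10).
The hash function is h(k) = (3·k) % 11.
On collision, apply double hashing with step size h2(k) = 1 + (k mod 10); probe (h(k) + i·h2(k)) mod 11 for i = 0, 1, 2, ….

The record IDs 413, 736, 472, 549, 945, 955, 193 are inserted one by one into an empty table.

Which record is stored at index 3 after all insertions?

413: h=7 → slot 7
736: h=8 → slot 8
472: h=8, h2=3, probe 8,0 → slot 0
549: h=8, h2=10, probe 8,7,6 → slot 6
945: h=8, h2=6, probe 8,3 → slot 3
955: h=5 → slot 5
193: h=7, h2=4, probe 7,0,4 → slot 4
Table: [472, ∅, ∅, 945, 193, 955, 549, 413, 736, ∅, ∅]

945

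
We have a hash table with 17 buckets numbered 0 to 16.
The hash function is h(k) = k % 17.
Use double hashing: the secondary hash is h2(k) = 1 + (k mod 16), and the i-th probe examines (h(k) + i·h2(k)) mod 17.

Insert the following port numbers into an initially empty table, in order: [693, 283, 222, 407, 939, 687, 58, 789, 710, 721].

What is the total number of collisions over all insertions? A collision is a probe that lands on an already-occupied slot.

693: h=13 => slot 13
283: h=11 => slot 11
222: h=1 => slot 1
407: h=16 => slot 16
939: h=4 => slot 4
687: h=7 => slot 7
58: h=7, h2=11, probe 7,1,12 => slot 12
789: h=7, h2=6, probe 7,13,2 => slot 2
710: h=13, h2=7, probe 13,3 => slot 3
721: h=7, h2=2, probe 7,9 => slot 9
Table: [-, 222, 789, 710, 939, -, -, 687, -, 721, -, 283, 58, 693, -, -, 407]

6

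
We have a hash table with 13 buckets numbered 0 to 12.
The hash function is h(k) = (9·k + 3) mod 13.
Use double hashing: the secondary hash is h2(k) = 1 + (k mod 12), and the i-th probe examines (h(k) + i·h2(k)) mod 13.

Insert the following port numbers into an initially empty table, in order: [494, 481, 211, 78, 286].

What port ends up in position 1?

Insert 494: h=3, slot 3 empty -> index 3.
Insert 481: h=3, h2=2, slot 3 occupied -> index 5.
Insert 211: h=4, slot 4 empty -> index 4.
Insert 78: h=3, h2=7, slot 3 occupied -> index 10.
Insert 286: h=3, h2=11, slot 3 occupied -> index 1.
Table: [∅, 286, ∅, 494, 211, 481, ∅, ∅, ∅, ∅, 78, ∅, ∅]

286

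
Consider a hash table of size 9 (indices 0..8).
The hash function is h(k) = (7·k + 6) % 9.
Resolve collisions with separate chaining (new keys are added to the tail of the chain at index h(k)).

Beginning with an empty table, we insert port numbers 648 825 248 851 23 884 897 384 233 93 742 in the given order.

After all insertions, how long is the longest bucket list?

Insert 648: h=6, bucket 6 empty → new chain.
Insert 825: h=3, bucket 3 empty → new chain.
Insert 248: h=5, bucket 5 empty → new chain.
Insert 851: h=5, bucket 5 nonempty → append to chain.
Insert 23: h=5, bucket 5 nonempty → append to chain.
Insert 884: h=2, bucket 2 empty → new chain.
Insert 897: h=3, bucket 3 nonempty → append to chain.
Insert 384: h=3, bucket 3 nonempty → append to chain.
Insert 233: h=8, bucket 8 empty → new chain.
Insert 93: h=0, bucket 0 empty → new chain.
Insert 742: h=7, bucket 7 empty → new chain.
Final buckets:
0: 93
1: .
2: 884
3: 825 -> 897 -> 384
4: .
5: 248 -> 851 -> 23
6: 648
7: 742
8: 233

3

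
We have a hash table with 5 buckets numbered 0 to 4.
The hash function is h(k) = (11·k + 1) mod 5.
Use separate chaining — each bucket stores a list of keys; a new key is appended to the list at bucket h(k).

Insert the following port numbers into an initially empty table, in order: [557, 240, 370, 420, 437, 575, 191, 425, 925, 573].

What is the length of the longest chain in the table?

557 → bucket 3
240 → bucket 1
370 → bucket 1 (collision)
420 → bucket 1 (collision)
437 → bucket 3 (collision)
575 → bucket 1 (collision)
191 → bucket 2
425 → bucket 1 (collision)
925 → bucket 1 (collision)
573 → bucket 4
Final buckets:
0: —
1: 240 -> 370 -> 420 -> 575 -> 425 -> 925
2: 191
3: 557 -> 437
4: 573

6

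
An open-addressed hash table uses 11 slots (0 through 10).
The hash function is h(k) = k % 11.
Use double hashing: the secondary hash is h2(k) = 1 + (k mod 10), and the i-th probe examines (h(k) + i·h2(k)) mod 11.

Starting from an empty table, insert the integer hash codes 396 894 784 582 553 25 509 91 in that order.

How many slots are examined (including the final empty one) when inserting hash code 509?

396: h=0 -> slot 0
894: h=3 -> slot 3
784: h=3, h2=5, probe 3,8 -> slot 8
582: h=10 -> slot 10
553: h=3, h2=4, probe 3,7 -> slot 7
25: h=3, h2=6, probe 3,9 -> slot 9
509: h=3, h2=10, probe 3,2 -> slot 2
91: h=3, h2=2, probe 3,5 -> slot 5
Table: [396, ., 509, 894, ., 91, ., 553, 784, 25, 582]

2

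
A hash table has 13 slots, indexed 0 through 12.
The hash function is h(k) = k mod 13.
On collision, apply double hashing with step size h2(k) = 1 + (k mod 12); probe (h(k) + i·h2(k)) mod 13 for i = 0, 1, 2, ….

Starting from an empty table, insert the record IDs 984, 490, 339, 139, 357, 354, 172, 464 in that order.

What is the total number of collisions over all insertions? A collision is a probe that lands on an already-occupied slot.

984 hashes to 9; slot 9 is free → place at 9.
490 hashes to 9, h2=11; 9 taken → place at 7.
339 hashes to 1; slot 1 is free → place at 1.
139 hashes to 9, h2=8; 9 taken → place at 4.
357 hashes to 6; slot 6 is free → place at 6.
354 hashes to 3; slot 3 is free → place at 3.
172 hashes to 3, h2=5; 3 taken → place at 8.
464 hashes to 9, h2=9; 9 taken → place at 5.
Table: [-, 339, -, 354, 139, 464, 357, 490, 172, 984, -, -, -]

4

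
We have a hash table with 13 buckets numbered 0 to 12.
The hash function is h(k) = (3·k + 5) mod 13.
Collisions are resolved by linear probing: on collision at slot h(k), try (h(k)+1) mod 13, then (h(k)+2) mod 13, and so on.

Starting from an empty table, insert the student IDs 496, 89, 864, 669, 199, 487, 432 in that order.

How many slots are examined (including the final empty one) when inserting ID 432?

Insert 496: h=11, slot 11 empty → index 11.
Insert 89: h=12, slot 12 empty → index 12.
Insert 864: h=10, slot 10 empty → index 10.
Insert 669: h=10, slots 10,11,12 occupied → index 0.
Insert 199: h=4, slot 4 empty → index 4.
Insert 487: h=10, slots 10,11,12,0 occupied → index 1.
Insert 432: h=1, slot 1 occupied → index 2.
Table: [669, 487, 432, —, 199, —, —, —, —, —, 864, 496, 89]

2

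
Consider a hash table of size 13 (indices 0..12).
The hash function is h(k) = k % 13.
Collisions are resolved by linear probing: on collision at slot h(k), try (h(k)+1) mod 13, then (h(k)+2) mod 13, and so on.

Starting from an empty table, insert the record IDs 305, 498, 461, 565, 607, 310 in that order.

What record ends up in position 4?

498

Insert 305: h=6, slot 6 empty → index 6.
Insert 498: h=4, slot 4 empty → index 4.
Insert 461: h=6, slot 6 occupied → index 7.
Insert 565: h=6, slots 6,7 occupied → index 8.
Insert 607: h=9, slot 9 empty → index 9.
Insert 310: h=11, slot 11 empty → index 11.
Table: [_, _, _, _, 498, _, 305, 461, 565, 607, _, 310, _]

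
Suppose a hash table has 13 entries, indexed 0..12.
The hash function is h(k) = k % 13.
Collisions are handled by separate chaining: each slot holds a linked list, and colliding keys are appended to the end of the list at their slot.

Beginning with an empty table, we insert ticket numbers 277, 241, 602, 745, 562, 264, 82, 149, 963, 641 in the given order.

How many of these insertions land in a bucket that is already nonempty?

Insert 277: h=4, bucket 4 empty -> new chain.
Insert 241: h=7, bucket 7 empty -> new chain.
Insert 602: h=4, bucket 4 nonempty -> append to chain.
Insert 745: h=4, bucket 4 nonempty -> append to chain.
Insert 562: h=3, bucket 3 empty -> new chain.
Insert 264: h=4, bucket 4 nonempty -> append to chain.
Insert 82: h=4, bucket 4 nonempty -> append to chain.
Insert 149: h=6, bucket 6 empty -> new chain.
Insert 963: h=1, bucket 1 empty -> new chain.
Insert 641: h=4, bucket 4 nonempty -> append to chain.
Final buckets:
0: ∅
1: 963
2: ∅
3: 562
4: 277 -> 602 -> 745 -> 264 -> 82 -> 641
5: ∅
6: 149
7: 241
8: ∅
9: ∅
10: ∅
11: ∅
12: ∅

5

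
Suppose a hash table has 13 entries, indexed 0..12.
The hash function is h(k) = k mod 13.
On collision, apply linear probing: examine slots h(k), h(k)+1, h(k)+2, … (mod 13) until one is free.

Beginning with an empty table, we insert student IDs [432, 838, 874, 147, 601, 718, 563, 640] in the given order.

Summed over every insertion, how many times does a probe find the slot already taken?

432: h=3 -> slot 3
838: h=6 -> slot 6
874: h=3, probe 3,4 -> slot 4
147: h=4, probe 4,5 -> slot 5
601: h=3, probe 3,4,5,6,7 -> slot 7
718: h=3, probe 3,4,5,6,7,8 -> slot 8
563: h=4, probe 4,5,6,7,8,9 -> slot 9
640: h=3, probe 3,4,5,6,7,8,9,10 -> slot 10
Table: [-, -, -, 432, 874, 147, 838, 601, 718, 563, 640, -, -]

23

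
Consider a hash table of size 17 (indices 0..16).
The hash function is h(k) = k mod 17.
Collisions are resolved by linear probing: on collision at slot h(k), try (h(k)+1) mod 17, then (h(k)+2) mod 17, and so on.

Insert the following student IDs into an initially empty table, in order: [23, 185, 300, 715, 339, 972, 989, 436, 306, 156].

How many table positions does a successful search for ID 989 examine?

2

23 hashes to 6; slot 6 is free -> place at 6.
185 hashes to 15; slot 15 is free -> place at 15.
300 hashes to 11; slot 11 is free -> place at 11.
715 hashes to 1; slot 1 is free -> place at 1.
339 hashes to 16; slot 16 is free -> place at 16.
972 hashes to 3; slot 3 is free -> place at 3.
989 hashes to 3; 3 taken -> place at 4.
436 hashes to 11; 11 taken -> place at 12.
306 hashes to 0; slot 0 is free -> place at 0.
156 hashes to 3; 3,4 taken -> place at 5.
Table: [306, 715, —, 972, 989, 156, 23, —, —, —, —, 300, 436, —, —, 185, 339]
Lookup 989: h=3, probe 3,4 → found at 4.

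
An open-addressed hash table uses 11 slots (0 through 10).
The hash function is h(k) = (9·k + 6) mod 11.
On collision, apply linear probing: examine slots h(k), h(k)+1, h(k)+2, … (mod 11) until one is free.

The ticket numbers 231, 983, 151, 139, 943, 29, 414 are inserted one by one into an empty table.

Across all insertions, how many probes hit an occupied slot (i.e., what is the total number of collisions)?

231: h=6 => slot 6
983: h=9 => slot 9
151: h=1 => slot 1
139: h=3 => slot 3
943: h=1, probe 1,2 => slot 2
29: h=3, probe 3,4 => slot 4
414: h=3, probe 3,4,5 => slot 5
Table: [., 151, 943, 139, 29, 414, 231, ., ., 983, .]

4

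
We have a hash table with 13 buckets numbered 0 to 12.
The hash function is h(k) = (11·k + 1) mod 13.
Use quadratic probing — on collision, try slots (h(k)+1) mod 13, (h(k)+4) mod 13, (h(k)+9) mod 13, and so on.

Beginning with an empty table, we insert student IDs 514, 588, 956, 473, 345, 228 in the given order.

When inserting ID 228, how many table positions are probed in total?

514: h=0 => slot 0
588: h=8 => slot 8
956: h=0, probe 0,1 => slot 1
473: h=4 => slot 4
345: h=0, probe 0,1,4,9 => slot 9
228: h=0, probe 0,1,4,9,3 => slot 3
Table: [514, 956, ., 228, 473, ., ., ., 588, 345, ., ., .]

5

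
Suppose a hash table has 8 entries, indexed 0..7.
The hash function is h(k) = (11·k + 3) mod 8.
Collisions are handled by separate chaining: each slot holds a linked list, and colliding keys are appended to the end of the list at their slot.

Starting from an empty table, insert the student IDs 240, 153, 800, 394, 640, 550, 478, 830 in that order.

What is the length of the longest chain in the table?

240 -> bucket 3
153 -> bucket 6
800 -> bucket 3 (collision)
394 -> bucket 1
640 -> bucket 3 (collision)
550 -> bucket 5
478 -> bucket 5 (collision)
830 -> bucket 5 (collision)
Final buckets:
0: .
1: 394
2: .
3: 240 -> 800 -> 640
4: .
5: 550 -> 478 -> 830
6: 153
7: .

3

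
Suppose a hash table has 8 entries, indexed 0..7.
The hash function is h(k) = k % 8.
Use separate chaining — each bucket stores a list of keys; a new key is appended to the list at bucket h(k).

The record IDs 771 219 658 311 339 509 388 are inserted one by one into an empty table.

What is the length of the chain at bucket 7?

Insert 771: h=3, bucket 3 empty -> new chain.
Insert 219: h=3, bucket 3 nonempty -> append to chain.
Insert 658: h=2, bucket 2 empty -> new chain.
Insert 311: h=7, bucket 7 empty -> new chain.
Insert 339: h=3, bucket 3 nonempty -> append to chain.
Insert 509: h=5, bucket 5 empty -> new chain.
Insert 388: h=4, bucket 4 empty -> new chain.
Final buckets:
0: .
1: .
2: 658
3: 771 -> 219 -> 339
4: 388
5: 509
6: .
7: 311

1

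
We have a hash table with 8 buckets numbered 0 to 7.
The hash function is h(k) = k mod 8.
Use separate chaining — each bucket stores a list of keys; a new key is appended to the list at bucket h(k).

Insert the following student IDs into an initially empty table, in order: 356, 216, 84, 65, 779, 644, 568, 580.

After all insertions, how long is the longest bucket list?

Insert 356: h=4, bucket 4 empty → new chain.
Insert 216: h=0, bucket 0 empty → new chain.
Insert 84: h=4, bucket 4 nonempty → append to chain.
Insert 65: h=1, bucket 1 empty → new chain.
Insert 779: h=3, bucket 3 empty → new chain.
Insert 644: h=4, bucket 4 nonempty → append to chain.
Insert 568: h=0, bucket 0 nonempty → append to chain.
Insert 580: h=4, bucket 4 nonempty → append to chain.
Final buckets:
0: 216 -> 568
1: 65
2: -
3: 779
4: 356 -> 84 -> 644 -> 580
5: -
6: -
7: -

4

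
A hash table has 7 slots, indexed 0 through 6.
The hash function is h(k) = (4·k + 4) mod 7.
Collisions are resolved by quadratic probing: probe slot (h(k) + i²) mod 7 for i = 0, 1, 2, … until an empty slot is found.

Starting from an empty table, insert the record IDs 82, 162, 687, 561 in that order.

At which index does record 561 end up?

5

Insert 82: h=3, slot 3 empty -> index 3.
Insert 162: h=1, slot 1 empty -> index 1.
Insert 687: h=1, slot 1 occupied -> index 2.
Insert 561: h=1, slots 1,2 occupied -> index 5.
Table: [., 162, 687, 82, ., 561, .]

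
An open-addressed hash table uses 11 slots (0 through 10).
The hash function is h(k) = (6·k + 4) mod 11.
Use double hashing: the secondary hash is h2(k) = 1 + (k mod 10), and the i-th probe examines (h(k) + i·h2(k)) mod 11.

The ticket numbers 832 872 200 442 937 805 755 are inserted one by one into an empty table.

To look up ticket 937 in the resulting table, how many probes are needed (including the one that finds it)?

3

832: h=2 → slot 2
872: h=0 → slot 0
200: h=5 → slot 5
442: h=5, h2=3, probe 5,8 → slot 8
937: h=5, h2=8, probe 5,2,10 → slot 10
805: h=5, h2=6, probe 5,0,6 → slot 6
755: h=2, h2=6, probe 2,8,3 → slot 3
Table: [872, ∅, 832, 755, ∅, 200, 805, ∅, 442, ∅, 937]
Lookup 937: h=5, h2=8, probe 5,2,10 → found at 10.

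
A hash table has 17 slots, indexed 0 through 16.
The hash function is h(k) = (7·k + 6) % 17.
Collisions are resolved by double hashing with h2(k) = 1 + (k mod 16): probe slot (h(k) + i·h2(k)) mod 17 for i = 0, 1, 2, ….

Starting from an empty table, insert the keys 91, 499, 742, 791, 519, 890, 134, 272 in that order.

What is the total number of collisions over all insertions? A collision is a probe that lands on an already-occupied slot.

6

91: h=14 => slot 14
499: h=14, h2=4, probe 14,1 => slot 1
742: h=15 => slot 15
791: h=1, h2=8, probe 1,9 => slot 9
519: h=1, h2=8, probe 1,9,0 => slot 0
890: h=14, h2=11, probe 14,8 => slot 8
134: h=9, h2=7, probe 9,16 => slot 16
272: h=6 => slot 6
Table: [519, 499, ., ., ., ., 272, ., 890, 791, ., ., ., ., 91, 742, 134]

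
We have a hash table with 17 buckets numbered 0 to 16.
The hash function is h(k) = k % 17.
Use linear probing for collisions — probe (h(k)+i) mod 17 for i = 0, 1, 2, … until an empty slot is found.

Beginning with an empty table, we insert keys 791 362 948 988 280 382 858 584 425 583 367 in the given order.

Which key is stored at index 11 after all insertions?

858

Insert 791: h=9, slot 9 empty -> index 9.
Insert 362: h=5, slot 5 empty -> index 5.
Insert 948: h=13, slot 13 empty -> index 13.
Insert 988: h=2, slot 2 empty -> index 2.
Insert 280: h=8, slot 8 empty -> index 8.
Insert 382: h=8, slots 8,9 occupied -> index 10.
Insert 858: h=8, slots 8,9,10 occupied -> index 11.
Insert 584: h=6, slot 6 empty -> index 6.
Insert 425: h=0, slot 0 empty -> index 0.
Insert 583: h=5, slots 5,6 occupied -> index 7.
Insert 367: h=10, slots 10,11 occupied -> index 12.
Table: [425, —, 988, —, —, 362, 584, 583, 280, 791, 382, 858, 367, 948, —, —, —]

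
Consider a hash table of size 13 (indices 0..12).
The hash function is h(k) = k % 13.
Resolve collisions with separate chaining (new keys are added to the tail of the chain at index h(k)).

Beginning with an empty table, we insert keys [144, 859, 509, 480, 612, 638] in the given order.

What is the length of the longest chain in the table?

Insert 144: h=1, bucket 1 empty -> new chain.
Insert 859: h=1, bucket 1 nonempty -> append to chain.
Insert 509: h=2, bucket 2 empty -> new chain.
Insert 480: h=12, bucket 12 empty -> new chain.
Insert 612: h=1, bucket 1 nonempty -> append to chain.
Insert 638: h=1, bucket 1 nonempty -> append to chain.
Final buckets:
0: _
1: 144 -> 859 -> 612 -> 638
2: 509
3: _
4: _
5: _
6: _
7: _
8: _
9: _
10: _
11: _
12: 480

4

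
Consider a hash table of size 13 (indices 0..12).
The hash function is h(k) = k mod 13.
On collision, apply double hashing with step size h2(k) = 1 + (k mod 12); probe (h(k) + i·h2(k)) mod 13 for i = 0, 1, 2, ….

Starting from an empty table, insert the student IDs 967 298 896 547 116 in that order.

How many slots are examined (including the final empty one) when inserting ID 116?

Insert 967: h=5, slot 5 empty -> index 5.
Insert 298: h=12, slot 12 empty -> index 12.
Insert 896: h=12, h2=9, slot 12 occupied -> index 8.
Insert 547: h=1, slot 1 empty -> index 1.
Insert 116: h=12, h2=9, slots 12,8 occupied -> index 4.
Table: [—, 547, —, —, 116, 967, —, —, 896, —, —, —, 298]

3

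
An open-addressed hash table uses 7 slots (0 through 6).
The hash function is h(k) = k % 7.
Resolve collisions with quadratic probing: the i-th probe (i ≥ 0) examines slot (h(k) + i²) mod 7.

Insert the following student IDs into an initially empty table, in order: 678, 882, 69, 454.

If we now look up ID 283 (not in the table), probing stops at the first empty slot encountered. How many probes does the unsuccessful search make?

678 hashes to 6; slot 6 is free → place at 6.
882 hashes to 0; slot 0 is free → place at 0.
69 hashes to 6; 6,0 taken → place at 3.
454 hashes to 6; 6,0,3 taken → place at 1.
Table: [882, 454, —, 69, —, —, 678]
Lookup 283: h=3, probe 3,4 → slot 4 empty, not found.

2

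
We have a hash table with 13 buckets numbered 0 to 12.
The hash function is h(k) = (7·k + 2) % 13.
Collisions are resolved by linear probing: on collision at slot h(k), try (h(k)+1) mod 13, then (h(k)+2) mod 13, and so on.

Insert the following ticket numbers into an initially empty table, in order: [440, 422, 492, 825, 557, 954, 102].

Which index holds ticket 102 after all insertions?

4

Insert 440: h=1, slot 1 empty -> index 1.
Insert 422: h=5, slot 5 empty -> index 5.
Insert 492: h=1, slot 1 occupied -> index 2.
Insert 825: h=5, slot 5 occupied -> index 6.
Insert 557: h=1, slots 1,2 occupied -> index 3.
Insert 954: h=11, slot 11 empty -> index 11.
Insert 102: h=1, slots 1,2,3 occupied -> index 4.
Table: [_, 440, 492, 557, 102, 422, 825, _, _, _, _, 954, _]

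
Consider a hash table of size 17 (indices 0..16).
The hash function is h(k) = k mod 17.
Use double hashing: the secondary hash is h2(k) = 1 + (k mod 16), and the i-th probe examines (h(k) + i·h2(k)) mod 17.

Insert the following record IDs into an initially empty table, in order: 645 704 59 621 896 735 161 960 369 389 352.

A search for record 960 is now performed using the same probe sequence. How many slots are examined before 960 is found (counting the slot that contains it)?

645 hashes to 16; slot 16 is free → place at 16.
704 hashes to 7; slot 7 is free → place at 7.
59 hashes to 8; slot 8 is free → place at 8.
621 hashes to 9; slot 9 is free → place at 9.
896 hashes to 12; slot 12 is free → place at 12.
735 hashes to 4; slot 4 is free → place at 4.
161 hashes to 8, h2=2; 8 taken → place at 10.
960 hashes to 8, h2=1; 8,9,10 taken → place at 11.
369 hashes to 12, h2=2; 12 taken → place at 14.
389 hashes to 15; slot 15 is free → place at 15.
352 hashes to 12, h2=1; 12 taken → place at 13.
Table: [_, _, _, _, 735, _, _, 704, 59, 621, 161, 960, 896, 352, 369, 389, 645]
Lookup 960: h=8, h2=1, probe 8,9,10,11 → found at 11.

4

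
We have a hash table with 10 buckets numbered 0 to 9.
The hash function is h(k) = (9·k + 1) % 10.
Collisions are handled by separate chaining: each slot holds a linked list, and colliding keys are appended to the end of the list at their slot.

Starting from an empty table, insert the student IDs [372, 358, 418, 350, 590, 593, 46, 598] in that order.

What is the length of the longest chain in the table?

372 -> bucket 9
358 -> bucket 3
418 -> bucket 3 (collision)
350 -> bucket 1
590 -> bucket 1 (collision)
593 -> bucket 8
46 -> bucket 5
598 -> bucket 3 (collision)
Final buckets:
0: —
1: 350 -> 590
2: —
3: 358 -> 418 -> 598
4: —
5: 46
6: —
7: —
8: 593
9: 372

3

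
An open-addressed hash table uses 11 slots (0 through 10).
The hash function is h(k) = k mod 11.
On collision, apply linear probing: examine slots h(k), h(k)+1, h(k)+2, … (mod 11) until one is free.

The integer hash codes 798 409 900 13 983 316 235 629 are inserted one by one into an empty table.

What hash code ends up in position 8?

316

Insert 798: h=6, slot 6 empty -> index 6.
Insert 409: h=2, slot 2 empty -> index 2.
Insert 900: h=9, slot 9 empty -> index 9.
Insert 13: h=2, slot 2 occupied -> index 3.
Insert 983: h=4, slot 4 empty -> index 4.
Insert 316: h=8, slot 8 empty -> index 8.
Insert 235: h=4, slot 4 occupied -> index 5.
Insert 629: h=2, slots 2,3,4,5,6 occupied -> index 7.
Table: [—, —, 409, 13, 983, 235, 798, 629, 316, 900, —]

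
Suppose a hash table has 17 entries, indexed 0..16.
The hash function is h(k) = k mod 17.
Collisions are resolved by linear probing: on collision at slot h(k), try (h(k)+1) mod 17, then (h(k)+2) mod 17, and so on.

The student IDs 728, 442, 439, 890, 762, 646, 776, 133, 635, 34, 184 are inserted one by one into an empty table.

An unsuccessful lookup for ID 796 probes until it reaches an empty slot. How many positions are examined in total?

728 hashes to 14; slot 14 is free → place at 14.
442 hashes to 0; slot 0 is free → place at 0.
439 hashes to 14; 14 taken → place at 15.
890 hashes to 6; slot 6 is free → place at 6.
762 hashes to 14; 14,15 taken → place at 16.
646 hashes to 0; 0 taken → place at 1.
776 hashes to 11; slot 11 is free → place at 11.
133 hashes to 14; 14,15,16,0,1 taken → place at 2.
635 hashes to 6; 6 taken → place at 7.
34 hashes to 0; 0,1,2 taken → place at 3.
184 hashes to 14; 14,15,16,0,1,2,3 taken → place at 4.
Table: [442, 646, 133, 34, 184, ., 890, 635, ., ., ., 776, ., ., 728, 439, 762]
Lookup 796: h=14, probe 14,15,16,0,1,2,3,4,5 → slot 5 empty, not found.

9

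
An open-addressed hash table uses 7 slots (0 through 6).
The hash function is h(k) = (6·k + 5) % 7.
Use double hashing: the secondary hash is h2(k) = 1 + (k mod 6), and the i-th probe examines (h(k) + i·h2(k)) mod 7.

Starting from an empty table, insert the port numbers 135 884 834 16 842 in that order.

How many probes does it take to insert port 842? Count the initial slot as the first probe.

Insert 135: h=3, slot 3 empty -> index 3.
Insert 884: h=3, h2=3, slot 3 occupied -> index 6.
Insert 834: h=4, slot 4 empty -> index 4.
Insert 16: h=3, h2=5, slot 3 occupied -> index 1.
Insert 842: h=3, h2=3, slots 3,6 occupied -> index 2.
Table: [-, 16, 842, 135, 834, -, 884]

3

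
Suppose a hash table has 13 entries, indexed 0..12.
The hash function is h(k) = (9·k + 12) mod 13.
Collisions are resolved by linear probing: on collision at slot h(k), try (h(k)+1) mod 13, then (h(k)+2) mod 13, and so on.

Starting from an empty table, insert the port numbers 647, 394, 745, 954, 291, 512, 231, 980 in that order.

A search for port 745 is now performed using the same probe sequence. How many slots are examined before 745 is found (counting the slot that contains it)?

Insert 647: h=11, slot 11 empty -> index 11.
Insert 394: h=9, slot 9 empty -> index 9.
Insert 745: h=9, slot 9 occupied -> index 10.
Insert 954: h=5, slot 5 empty -> index 5.
Insert 291: h=5, slot 5 occupied -> index 6.
Insert 512: h=5, slots 5,6 occupied -> index 7.
Insert 231: h=11, slot 11 occupied -> index 12.
Insert 980: h=5, slots 5,6,7 occupied -> index 8.
Table: [_, _, _, _, _, 954, 291, 512, 980, 394, 745, 647, 231]
Lookup 745: h=9, probe 9,10 → found at 10.

2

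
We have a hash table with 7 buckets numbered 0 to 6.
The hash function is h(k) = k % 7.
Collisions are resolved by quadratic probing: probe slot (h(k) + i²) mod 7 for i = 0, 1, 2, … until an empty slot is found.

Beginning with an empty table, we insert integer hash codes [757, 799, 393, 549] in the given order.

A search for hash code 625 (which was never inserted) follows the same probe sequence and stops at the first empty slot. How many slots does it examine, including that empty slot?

3

Insert 757: h=1, slot 1 empty → index 1.
Insert 799: h=1, slot 1 occupied → index 2.
Insert 393: h=1, slots 1,2 occupied → index 5.
Insert 549: h=3, slot 3 empty → index 3.
Table: [-, 757, 799, 549, -, 393, -]
Lookup 625: h=2, probe 2,3,6 → slot 6 empty, not found.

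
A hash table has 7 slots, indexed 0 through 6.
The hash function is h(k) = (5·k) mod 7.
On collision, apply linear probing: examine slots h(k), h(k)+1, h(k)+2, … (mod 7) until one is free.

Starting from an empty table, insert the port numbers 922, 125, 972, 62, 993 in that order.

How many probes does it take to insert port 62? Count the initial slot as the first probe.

4

922 hashes to 4; slot 4 is free → place at 4.
125 hashes to 2; slot 2 is free → place at 2.
972 hashes to 2; 2 taken → place at 3.
62 hashes to 2; 2,3,4 taken → place at 5.
993 hashes to 2; 2,3,4,5 taken → place at 6.
Table: [∅, ∅, 125, 972, 922, 62, 993]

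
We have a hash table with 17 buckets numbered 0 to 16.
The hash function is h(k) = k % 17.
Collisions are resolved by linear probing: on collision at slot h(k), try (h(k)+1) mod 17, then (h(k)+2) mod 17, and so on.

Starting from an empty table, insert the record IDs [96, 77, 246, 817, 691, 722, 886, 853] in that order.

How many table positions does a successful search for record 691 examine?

96 hashes to 11; slot 11 is free → place at 11.
77 hashes to 9; slot 9 is free → place at 9.
246 hashes to 8; slot 8 is free → place at 8.
817 hashes to 1; slot 1 is free → place at 1.
691 hashes to 11; 11 taken → place at 12.
722 hashes to 8; 8,9 taken → place at 10.
886 hashes to 2; slot 2 is free → place at 2.
853 hashes to 3; slot 3 is free → place at 3.
Table: [—, 817, 886, 853, —, —, —, —, 246, 77, 722, 96, 691, —, —, —, —]
Lookup 691: h=11, probe 11,12 → found at 12.

2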